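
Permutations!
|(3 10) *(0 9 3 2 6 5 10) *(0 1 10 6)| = 6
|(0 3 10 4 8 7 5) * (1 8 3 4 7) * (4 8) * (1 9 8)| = |(0 1 4 3 10 7 5)(8 9)| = 14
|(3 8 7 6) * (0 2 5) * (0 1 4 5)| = |(0 2)(1 4 5)(3 8 7 6)| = 12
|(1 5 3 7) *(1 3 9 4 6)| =|(1 5 9 4 6)(3 7)| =10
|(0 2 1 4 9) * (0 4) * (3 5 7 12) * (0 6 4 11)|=28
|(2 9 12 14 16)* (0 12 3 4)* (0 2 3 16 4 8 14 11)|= 21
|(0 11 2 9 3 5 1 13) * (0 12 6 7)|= |(0 11 2 9 3 5 1 13 12 6 7)|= 11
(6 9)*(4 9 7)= (4 9 6 7)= [0, 1, 2, 3, 9, 5, 7, 4, 8, 6]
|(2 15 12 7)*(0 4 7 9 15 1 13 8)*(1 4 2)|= 21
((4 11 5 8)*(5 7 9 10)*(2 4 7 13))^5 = ((2 4 11 13)(5 8 7 9 10))^5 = (2 4 11 13)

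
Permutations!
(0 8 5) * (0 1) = (0 8 5 1) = [8, 0, 2, 3, 4, 1, 6, 7, 5]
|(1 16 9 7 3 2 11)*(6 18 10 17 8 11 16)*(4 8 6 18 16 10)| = 40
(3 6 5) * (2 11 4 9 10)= [0, 1, 11, 6, 9, 3, 5, 7, 8, 10, 2, 4]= (2 11 4 9 10)(3 6 5)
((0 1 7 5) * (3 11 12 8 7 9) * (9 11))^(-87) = (0 8 1 7 11 5 12)(3 9)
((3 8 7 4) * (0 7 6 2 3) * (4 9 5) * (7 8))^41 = ((0 8 6 2 3 7 9 5 4))^41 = (0 7 8 9 6 5 2 4 3)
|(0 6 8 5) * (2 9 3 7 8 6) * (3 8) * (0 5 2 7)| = |(0 7 3)(2 9 8)| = 3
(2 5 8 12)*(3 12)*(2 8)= (2 5)(3 12 8)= [0, 1, 5, 12, 4, 2, 6, 7, 3, 9, 10, 11, 8]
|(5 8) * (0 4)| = 2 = |(0 4)(5 8)|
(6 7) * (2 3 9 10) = (2 3 9 10)(6 7) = [0, 1, 3, 9, 4, 5, 7, 6, 8, 10, 2]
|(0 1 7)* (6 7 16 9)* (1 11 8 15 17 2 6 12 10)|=|(0 11 8 15 17 2 6 7)(1 16 9 12 10)|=40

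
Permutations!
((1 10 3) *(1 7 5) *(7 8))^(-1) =(1 5 7 8 3 10)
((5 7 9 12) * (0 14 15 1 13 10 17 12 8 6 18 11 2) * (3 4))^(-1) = ((0 14 15 1 13 10 17 12 5 7 9 8 6 18 11 2)(3 4))^(-1) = (0 2 11 18 6 8 9 7 5 12 17 10 13 1 15 14)(3 4)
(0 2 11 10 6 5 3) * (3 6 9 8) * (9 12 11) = (0 2 9 8 3)(5 6)(10 12 11) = [2, 1, 9, 0, 4, 6, 5, 7, 3, 8, 12, 10, 11]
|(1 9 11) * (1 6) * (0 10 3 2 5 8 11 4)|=11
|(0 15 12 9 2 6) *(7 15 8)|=|(0 8 7 15 12 9 2 6)|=8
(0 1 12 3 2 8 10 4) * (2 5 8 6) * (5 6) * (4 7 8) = (0 1 12 3 6 2 5 4)(7 8 10) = [1, 12, 5, 6, 0, 4, 2, 8, 10, 9, 7, 11, 3]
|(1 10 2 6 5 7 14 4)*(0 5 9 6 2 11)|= 8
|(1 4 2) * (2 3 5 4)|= 6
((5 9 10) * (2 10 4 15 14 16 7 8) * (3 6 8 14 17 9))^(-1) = ((2 10 5 3 6 8)(4 15 17 9)(7 14 16))^(-1) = (2 8 6 3 5 10)(4 9 17 15)(7 16 14)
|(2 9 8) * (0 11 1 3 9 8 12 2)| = |(0 11 1 3 9 12 2 8)| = 8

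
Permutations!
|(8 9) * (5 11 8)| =4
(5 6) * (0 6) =(0 6 5) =[6, 1, 2, 3, 4, 0, 5]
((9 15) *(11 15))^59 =((9 11 15))^59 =(9 15 11)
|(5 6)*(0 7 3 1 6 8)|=7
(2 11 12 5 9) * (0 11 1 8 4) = (0 11 12 5 9 2 1 8 4) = [11, 8, 1, 3, 0, 9, 6, 7, 4, 2, 10, 12, 5]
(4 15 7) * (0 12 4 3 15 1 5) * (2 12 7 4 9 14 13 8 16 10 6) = (0 7 3 15 4 1 5)(2 12 9 14 13 8 16 10 6) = [7, 5, 12, 15, 1, 0, 2, 3, 16, 14, 6, 11, 9, 8, 13, 4, 10]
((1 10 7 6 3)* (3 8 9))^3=((1 10 7 6 8 9 3))^3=(1 6 3 7 9 10 8)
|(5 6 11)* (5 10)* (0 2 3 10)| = 7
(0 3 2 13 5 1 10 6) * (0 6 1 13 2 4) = [3, 10, 2, 4, 0, 13, 6, 7, 8, 9, 1, 11, 12, 5] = (0 3 4)(1 10)(5 13)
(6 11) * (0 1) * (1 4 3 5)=(0 4 3 5 1)(6 11)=[4, 0, 2, 5, 3, 1, 11, 7, 8, 9, 10, 6]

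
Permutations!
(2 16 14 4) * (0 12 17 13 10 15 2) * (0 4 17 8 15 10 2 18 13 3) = (0 12 8 15 18 13 2 16 14 17 3) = [12, 1, 16, 0, 4, 5, 6, 7, 15, 9, 10, 11, 8, 2, 17, 18, 14, 3, 13]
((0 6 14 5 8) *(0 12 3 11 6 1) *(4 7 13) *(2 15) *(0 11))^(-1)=(0 3 12 8 5 14 6 11 1)(2 15)(4 13 7)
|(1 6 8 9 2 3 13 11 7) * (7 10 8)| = 21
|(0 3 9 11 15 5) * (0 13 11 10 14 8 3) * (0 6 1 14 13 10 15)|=|(0 6 1 14 8 3 9 15 5 10 13 11)|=12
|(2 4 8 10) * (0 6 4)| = 6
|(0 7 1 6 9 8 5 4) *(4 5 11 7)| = 6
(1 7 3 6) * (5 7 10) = (1 10 5 7 3 6) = [0, 10, 2, 6, 4, 7, 1, 3, 8, 9, 5]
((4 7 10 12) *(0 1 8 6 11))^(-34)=((0 1 8 6 11)(4 7 10 12))^(-34)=(0 1 8 6 11)(4 10)(7 12)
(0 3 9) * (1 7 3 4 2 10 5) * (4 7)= (0 7 3 9)(1 4 2 10 5)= [7, 4, 10, 9, 2, 1, 6, 3, 8, 0, 5]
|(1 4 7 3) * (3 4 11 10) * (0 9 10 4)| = |(0 9 10 3 1 11 4 7)| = 8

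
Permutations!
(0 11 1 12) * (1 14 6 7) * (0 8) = (0 11 14 6 7 1 12 8) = [11, 12, 2, 3, 4, 5, 7, 1, 0, 9, 10, 14, 8, 13, 6]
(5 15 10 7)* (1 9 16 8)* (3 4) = (1 9 16 8)(3 4)(5 15 10 7) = [0, 9, 2, 4, 3, 15, 6, 5, 1, 16, 7, 11, 12, 13, 14, 10, 8]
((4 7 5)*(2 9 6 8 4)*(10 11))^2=((2 9 6 8 4 7 5)(10 11))^2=(11)(2 6 4 5 9 8 7)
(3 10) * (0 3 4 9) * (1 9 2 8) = (0 3 10 4 2 8 1 9) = [3, 9, 8, 10, 2, 5, 6, 7, 1, 0, 4]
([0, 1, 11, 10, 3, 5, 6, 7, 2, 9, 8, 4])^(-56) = (2 10 4)(3 11 8)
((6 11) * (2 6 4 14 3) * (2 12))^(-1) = ((2 6 11 4 14 3 12))^(-1) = (2 12 3 14 4 11 6)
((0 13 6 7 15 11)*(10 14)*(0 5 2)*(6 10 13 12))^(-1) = ((0 12 6 7 15 11 5 2)(10 14 13))^(-1) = (0 2 5 11 15 7 6 12)(10 13 14)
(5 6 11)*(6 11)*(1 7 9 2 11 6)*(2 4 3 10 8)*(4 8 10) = (1 7 9 8 2 11 5 6)(3 4) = [0, 7, 11, 4, 3, 6, 1, 9, 2, 8, 10, 5]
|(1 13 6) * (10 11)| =|(1 13 6)(10 11)| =6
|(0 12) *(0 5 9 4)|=5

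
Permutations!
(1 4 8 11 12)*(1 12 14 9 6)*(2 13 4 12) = [0, 12, 13, 3, 8, 5, 1, 7, 11, 6, 10, 14, 2, 4, 9] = (1 12 2 13 4 8 11 14 9 6)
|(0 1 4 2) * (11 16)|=4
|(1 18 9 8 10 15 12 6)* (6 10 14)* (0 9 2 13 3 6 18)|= |(0 9 8 14 18 2 13 3 6 1)(10 15 12)|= 30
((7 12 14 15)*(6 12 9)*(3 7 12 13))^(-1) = (3 13 6 9 7)(12 15 14)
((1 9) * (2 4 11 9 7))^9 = ((1 7 2 4 11 9))^9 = (1 4)(2 9)(7 11)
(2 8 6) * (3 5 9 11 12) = (2 8 6)(3 5 9 11 12) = [0, 1, 8, 5, 4, 9, 2, 7, 6, 11, 10, 12, 3]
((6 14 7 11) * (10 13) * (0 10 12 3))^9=((0 10 13 12 3)(6 14 7 11))^9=(0 3 12 13 10)(6 14 7 11)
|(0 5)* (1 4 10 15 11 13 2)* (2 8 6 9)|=10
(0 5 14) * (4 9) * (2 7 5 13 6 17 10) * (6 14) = (0 13 14)(2 7 5 6 17 10)(4 9) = [13, 1, 7, 3, 9, 6, 17, 5, 8, 4, 2, 11, 12, 14, 0, 15, 16, 10]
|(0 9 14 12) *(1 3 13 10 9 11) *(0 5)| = |(0 11 1 3 13 10 9 14 12 5)| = 10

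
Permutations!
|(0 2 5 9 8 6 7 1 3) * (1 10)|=|(0 2 5 9 8 6 7 10 1 3)|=10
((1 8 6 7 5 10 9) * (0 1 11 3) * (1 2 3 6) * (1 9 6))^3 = (1 11 9 8)(5 7 6 10)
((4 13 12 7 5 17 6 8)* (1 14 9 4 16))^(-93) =(1 4 7 6)(5 8 14 13)(9 12 17 16)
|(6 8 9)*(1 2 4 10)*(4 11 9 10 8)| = 8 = |(1 2 11 9 6 4 8 10)|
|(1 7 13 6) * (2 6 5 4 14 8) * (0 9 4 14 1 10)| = |(0 9 4 1 7 13 5 14 8 2 6 10)| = 12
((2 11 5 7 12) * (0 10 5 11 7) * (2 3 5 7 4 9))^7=((0 10 7 12 3 5)(2 4 9))^7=(0 10 7 12 3 5)(2 4 9)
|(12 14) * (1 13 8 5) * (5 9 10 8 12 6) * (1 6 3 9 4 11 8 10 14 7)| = 12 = |(1 13 12 7)(3 9 14)(4 11 8)(5 6)|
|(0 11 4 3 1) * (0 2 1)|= 4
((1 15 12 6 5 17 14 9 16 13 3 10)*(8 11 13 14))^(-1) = (1 10 3 13 11 8 17 5 6 12 15)(9 14 16)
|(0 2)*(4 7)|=|(0 2)(4 7)|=2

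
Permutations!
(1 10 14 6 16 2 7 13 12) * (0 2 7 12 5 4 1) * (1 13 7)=(0 2 12)(1 10 14 6 16)(4 13 5)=[2, 10, 12, 3, 13, 4, 16, 7, 8, 9, 14, 11, 0, 5, 6, 15, 1]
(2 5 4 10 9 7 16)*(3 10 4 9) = (2 5 9 7 16)(3 10) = [0, 1, 5, 10, 4, 9, 6, 16, 8, 7, 3, 11, 12, 13, 14, 15, 2]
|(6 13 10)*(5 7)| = |(5 7)(6 13 10)| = 6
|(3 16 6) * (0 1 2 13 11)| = |(0 1 2 13 11)(3 16 6)| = 15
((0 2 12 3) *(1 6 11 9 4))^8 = (12)(1 9 6 4 11)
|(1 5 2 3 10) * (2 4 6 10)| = |(1 5 4 6 10)(2 3)| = 10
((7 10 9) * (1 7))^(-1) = (1 9 10 7) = ((1 7 10 9))^(-1)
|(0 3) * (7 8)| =2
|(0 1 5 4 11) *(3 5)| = 6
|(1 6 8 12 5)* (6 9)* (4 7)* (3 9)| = 14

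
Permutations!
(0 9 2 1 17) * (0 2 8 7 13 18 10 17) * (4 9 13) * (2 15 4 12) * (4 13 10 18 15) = (18)(0 10 17 4 9 8 7 12 2 1)(13 15) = [10, 0, 1, 3, 9, 5, 6, 12, 7, 8, 17, 11, 2, 15, 14, 13, 16, 4, 18]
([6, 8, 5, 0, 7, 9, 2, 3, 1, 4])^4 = (0 9)(2 7)(3 5)(4 6)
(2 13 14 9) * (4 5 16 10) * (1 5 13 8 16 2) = [0, 5, 8, 3, 13, 2, 6, 7, 16, 1, 4, 11, 12, 14, 9, 15, 10] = (1 5 2 8 16 10 4 13 14 9)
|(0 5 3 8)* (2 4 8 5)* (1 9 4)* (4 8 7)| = 10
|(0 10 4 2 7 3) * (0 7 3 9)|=|(0 10 4 2 3 7 9)|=7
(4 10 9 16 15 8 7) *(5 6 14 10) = (4 5 6 14 10 9 16 15 8 7) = [0, 1, 2, 3, 5, 6, 14, 4, 7, 16, 9, 11, 12, 13, 10, 8, 15]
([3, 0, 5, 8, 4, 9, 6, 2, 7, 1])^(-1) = (0 1 9 5 2 7 8 3)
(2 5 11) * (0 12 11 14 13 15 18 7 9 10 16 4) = (0 12 11 2 5 14 13 15 18 7 9 10 16 4) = [12, 1, 5, 3, 0, 14, 6, 9, 8, 10, 16, 2, 11, 15, 13, 18, 4, 17, 7]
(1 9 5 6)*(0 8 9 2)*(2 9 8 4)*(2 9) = [4, 2, 0, 3, 9, 6, 1, 7, 8, 5] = (0 4 9 5 6 1 2)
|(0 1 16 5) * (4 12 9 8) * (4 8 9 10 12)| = |(0 1 16 5)(10 12)| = 4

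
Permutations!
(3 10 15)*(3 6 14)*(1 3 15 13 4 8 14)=[0, 3, 2, 10, 8, 5, 1, 7, 14, 9, 13, 11, 12, 4, 15, 6]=(1 3 10 13 4 8 14 15 6)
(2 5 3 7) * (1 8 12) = [0, 8, 5, 7, 4, 3, 6, 2, 12, 9, 10, 11, 1] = (1 8 12)(2 5 3 7)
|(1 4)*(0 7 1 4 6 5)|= 5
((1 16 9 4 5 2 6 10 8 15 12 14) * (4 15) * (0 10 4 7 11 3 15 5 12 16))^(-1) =(0 1 14 12 4 6 2 5 9 16 15 3 11 7 8 10) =((0 10 8 7 11 3 15 16 9 5 2 6 4 12 14 1))^(-1)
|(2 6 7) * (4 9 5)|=|(2 6 7)(4 9 5)|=3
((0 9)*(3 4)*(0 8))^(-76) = ((0 9 8)(3 4))^(-76) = (0 8 9)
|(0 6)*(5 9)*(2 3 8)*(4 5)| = |(0 6)(2 3 8)(4 5 9)| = 6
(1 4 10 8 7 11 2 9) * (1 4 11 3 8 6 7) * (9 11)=[0, 9, 11, 8, 10, 5, 7, 3, 1, 4, 6, 2]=(1 9 4 10 6 7 3 8)(2 11)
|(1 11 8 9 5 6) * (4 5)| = 7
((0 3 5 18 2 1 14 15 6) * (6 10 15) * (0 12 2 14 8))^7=(0 2 14 3 1 6 5 8 12 18)(10 15)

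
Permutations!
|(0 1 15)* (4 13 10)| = 3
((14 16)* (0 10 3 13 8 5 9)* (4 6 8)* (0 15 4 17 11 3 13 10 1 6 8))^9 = ((0 1 6)(3 10 13 17 11)(4 8 5 9 15)(14 16))^9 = (3 11 17 13 10)(4 15 9 5 8)(14 16)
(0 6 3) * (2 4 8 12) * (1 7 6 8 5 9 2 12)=[8, 7, 4, 0, 5, 9, 3, 6, 1, 2, 10, 11, 12]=(12)(0 8 1 7 6 3)(2 4 5 9)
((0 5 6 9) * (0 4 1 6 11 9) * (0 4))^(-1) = (0 9 11 5)(1 4 6)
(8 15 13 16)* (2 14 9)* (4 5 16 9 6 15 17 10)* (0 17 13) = [17, 1, 14, 3, 5, 16, 15, 7, 13, 2, 4, 11, 12, 9, 6, 0, 8, 10] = (0 17 10 4 5 16 8 13 9 2 14 6 15)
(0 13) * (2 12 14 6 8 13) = (0 2 12 14 6 8 13) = [2, 1, 12, 3, 4, 5, 8, 7, 13, 9, 10, 11, 14, 0, 6]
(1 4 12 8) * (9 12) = (1 4 9 12 8) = [0, 4, 2, 3, 9, 5, 6, 7, 1, 12, 10, 11, 8]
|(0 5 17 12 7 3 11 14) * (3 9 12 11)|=15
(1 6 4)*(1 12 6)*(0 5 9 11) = (0 5 9 11)(4 12 6) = [5, 1, 2, 3, 12, 9, 4, 7, 8, 11, 10, 0, 6]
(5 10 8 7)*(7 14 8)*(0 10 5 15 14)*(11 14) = (0 10 7 15 11 14 8) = [10, 1, 2, 3, 4, 5, 6, 15, 0, 9, 7, 14, 12, 13, 8, 11]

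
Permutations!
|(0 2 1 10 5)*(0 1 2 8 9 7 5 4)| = 8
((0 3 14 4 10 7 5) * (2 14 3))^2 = (0 14 10 5 2 4 7)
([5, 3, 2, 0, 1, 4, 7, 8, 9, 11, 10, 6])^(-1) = (0 3 1 4 5)(6 11 9 8 7)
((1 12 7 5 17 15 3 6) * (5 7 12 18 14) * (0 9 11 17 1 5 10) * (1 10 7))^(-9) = ((0 9 11 17 15 3 6 5 10)(1 18 14 7))^(-9) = (1 7 14 18)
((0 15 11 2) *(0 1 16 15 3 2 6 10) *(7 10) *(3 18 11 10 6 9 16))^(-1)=((0 18 11 9 16 15 10)(1 3 2)(6 7))^(-1)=(0 10 15 16 9 11 18)(1 2 3)(6 7)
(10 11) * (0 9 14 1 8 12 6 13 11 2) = (0 9 14 1 8 12 6 13 11 10 2) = [9, 8, 0, 3, 4, 5, 13, 7, 12, 14, 2, 10, 6, 11, 1]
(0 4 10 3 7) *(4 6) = (0 6 4 10 3 7) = [6, 1, 2, 7, 10, 5, 4, 0, 8, 9, 3]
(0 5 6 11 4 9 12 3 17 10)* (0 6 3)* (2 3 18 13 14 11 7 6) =(0 5 18 13 14 11 4 9 12)(2 3 17 10)(6 7) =[5, 1, 3, 17, 9, 18, 7, 6, 8, 12, 2, 4, 0, 14, 11, 15, 16, 10, 13]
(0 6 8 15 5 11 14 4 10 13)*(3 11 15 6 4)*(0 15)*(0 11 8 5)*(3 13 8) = [4, 1, 2, 3, 10, 11, 5, 7, 6, 9, 8, 14, 12, 15, 13, 0] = (0 4 10 8 6 5 11 14 13 15)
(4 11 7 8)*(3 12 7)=(3 12 7 8 4 11)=[0, 1, 2, 12, 11, 5, 6, 8, 4, 9, 10, 3, 7]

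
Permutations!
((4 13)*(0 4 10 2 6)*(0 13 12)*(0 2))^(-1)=(0 10 13 6 2 12 4)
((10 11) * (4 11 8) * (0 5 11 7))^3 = ((0 5 11 10 8 4 7))^3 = (0 10 7 11 4 5 8)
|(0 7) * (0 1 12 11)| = |(0 7 1 12 11)| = 5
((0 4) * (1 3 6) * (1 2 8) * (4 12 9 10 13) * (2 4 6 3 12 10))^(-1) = (0 4 6 13 10)(1 8 2 9 12)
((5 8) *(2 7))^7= ((2 7)(5 8))^7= (2 7)(5 8)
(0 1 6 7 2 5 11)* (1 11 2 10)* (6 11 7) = (0 7 10 1 11)(2 5) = [7, 11, 5, 3, 4, 2, 6, 10, 8, 9, 1, 0]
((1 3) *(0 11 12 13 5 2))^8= ((0 11 12 13 5 2)(1 3))^8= (0 12 5)(2 11 13)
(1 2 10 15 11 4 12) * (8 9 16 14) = (1 2 10 15 11 4 12)(8 9 16 14) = [0, 2, 10, 3, 12, 5, 6, 7, 9, 16, 15, 4, 1, 13, 8, 11, 14]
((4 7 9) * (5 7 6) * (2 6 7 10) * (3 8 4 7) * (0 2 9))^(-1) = (0 7 9 10 5 6 2)(3 4 8)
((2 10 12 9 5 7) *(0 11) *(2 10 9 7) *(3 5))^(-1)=(0 11)(2 5 3 9)(7 12 10)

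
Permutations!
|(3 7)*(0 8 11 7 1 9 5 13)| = 9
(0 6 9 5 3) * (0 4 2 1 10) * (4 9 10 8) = (0 6 10)(1 8 4 2)(3 9 5) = [6, 8, 1, 9, 2, 3, 10, 7, 4, 5, 0]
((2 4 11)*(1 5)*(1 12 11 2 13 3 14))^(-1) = (1 14 3 13 11 12 5)(2 4)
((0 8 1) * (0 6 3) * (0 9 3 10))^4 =(0 10 6 1 8)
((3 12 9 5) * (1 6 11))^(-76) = (12)(1 11 6)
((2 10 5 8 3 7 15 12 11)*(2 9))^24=((2 10 5 8 3 7 15 12 11 9))^24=(2 3 11 5 15)(7 9 8 12 10)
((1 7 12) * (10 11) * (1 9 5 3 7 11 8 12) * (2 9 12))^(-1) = ((12)(1 11 10 8 2 9 5 3 7))^(-1) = (12)(1 7 3 5 9 2 8 10 11)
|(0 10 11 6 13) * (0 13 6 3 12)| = 5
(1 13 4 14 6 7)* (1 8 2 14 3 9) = (1 13 4 3 9)(2 14 6 7 8) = [0, 13, 14, 9, 3, 5, 7, 8, 2, 1, 10, 11, 12, 4, 6]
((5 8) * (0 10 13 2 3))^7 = (0 13 3 10 2)(5 8) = ((0 10 13 2 3)(5 8))^7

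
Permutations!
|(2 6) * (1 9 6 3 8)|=6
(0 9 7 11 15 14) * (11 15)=(0 9 7 15 14)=[9, 1, 2, 3, 4, 5, 6, 15, 8, 7, 10, 11, 12, 13, 0, 14]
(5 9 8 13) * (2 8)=(2 8 13 5 9)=[0, 1, 8, 3, 4, 9, 6, 7, 13, 2, 10, 11, 12, 5]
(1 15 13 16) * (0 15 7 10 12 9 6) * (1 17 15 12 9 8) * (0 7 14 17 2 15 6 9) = (0 12 8 1 14 17 6 7 10)(2 15 13 16) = [12, 14, 15, 3, 4, 5, 7, 10, 1, 9, 0, 11, 8, 16, 17, 13, 2, 6]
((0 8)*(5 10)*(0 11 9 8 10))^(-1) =(0 5 10)(8 9 11)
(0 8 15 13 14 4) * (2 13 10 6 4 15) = (0 8 2 13 14 15 10 6 4) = [8, 1, 13, 3, 0, 5, 4, 7, 2, 9, 6, 11, 12, 14, 15, 10]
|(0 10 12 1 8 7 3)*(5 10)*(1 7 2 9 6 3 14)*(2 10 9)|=30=|(0 5 9 6 3)(1 8 10 12 7 14)|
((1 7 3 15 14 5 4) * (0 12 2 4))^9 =(0 5 14 15 3 7 1 4 2 12)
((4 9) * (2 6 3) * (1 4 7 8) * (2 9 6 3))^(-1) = ((1 4 6 2 3 9 7 8))^(-1) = (1 8 7 9 3 2 6 4)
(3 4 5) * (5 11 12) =(3 4 11 12 5) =[0, 1, 2, 4, 11, 3, 6, 7, 8, 9, 10, 12, 5]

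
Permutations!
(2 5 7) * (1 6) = (1 6)(2 5 7) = [0, 6, 5, 3, 4, 7, 1, 2]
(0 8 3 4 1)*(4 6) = [8, 0, 2, 6, 1, 5, 4, 7, 3] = (0 8 3 6 4 1)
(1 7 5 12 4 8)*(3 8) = (1 7 5 12 4 3 8) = [0, 7, 2, 8, 3, 12, 6, 5, 1, 9, 10, 11, 4]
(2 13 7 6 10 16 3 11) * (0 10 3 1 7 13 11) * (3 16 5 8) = (0 10 5 8 3)(1 7 6 16)(2 11) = [10, 7, 11, 0, 4, 8, 16, 6, 3, 9, 5, 2, 12, 13, 14, 15, 1]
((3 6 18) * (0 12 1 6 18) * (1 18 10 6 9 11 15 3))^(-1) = (0 6 10 3 15 11 9 1 18 12)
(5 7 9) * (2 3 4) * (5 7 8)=(2 3 4)(5 8)(7 9)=[0, 1, 3, 4, 2, 8, 6, 9, 5, 7]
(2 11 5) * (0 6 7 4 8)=(0 6 7 4 8)(2 11 5)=[6, 1, 11, 3, 8, 2, 7, 4, 0, 9, 10, 5]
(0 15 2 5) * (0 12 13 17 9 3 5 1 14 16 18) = [15, 14, 1, 5, 4, 12, 6, 7, 8, 3, 10, 11, 13, 17, 16, 2, 18, 9, 0] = (0 15 2 1 14 16 18)(3 5 12 13 17 9)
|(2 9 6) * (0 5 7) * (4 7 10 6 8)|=9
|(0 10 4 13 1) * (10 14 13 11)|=|(0 14 13 1)(4 11 10)|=12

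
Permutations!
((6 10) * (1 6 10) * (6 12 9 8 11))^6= (12)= ((1 12 9 8 11 6))^6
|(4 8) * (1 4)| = |(1 4 8)| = 3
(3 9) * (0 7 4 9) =(0 7 4 9 3) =[7, 1, 2, 0, 9, 5, 6, 4, 8, 3]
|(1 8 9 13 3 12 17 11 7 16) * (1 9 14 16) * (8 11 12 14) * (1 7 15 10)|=20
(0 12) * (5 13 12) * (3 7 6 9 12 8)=(0 5 13 8 3 7 6 9 12)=[5, 1, 2, 7, 4, 13, 9, 6, 3, 12, 10, 11, 0, 8]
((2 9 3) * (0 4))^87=(9)(0 4)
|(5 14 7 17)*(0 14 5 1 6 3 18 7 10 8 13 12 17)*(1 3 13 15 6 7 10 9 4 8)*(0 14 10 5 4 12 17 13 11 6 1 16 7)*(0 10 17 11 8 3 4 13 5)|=65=|(0 17 4 3 18)(1 10 16 7 14 9 12 5 13 11 6 8 15)|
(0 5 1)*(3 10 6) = (0 5 1)(3 10 6) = [5, 0, 2, 10, 4, 1, 3, 7, 8, 9, 6]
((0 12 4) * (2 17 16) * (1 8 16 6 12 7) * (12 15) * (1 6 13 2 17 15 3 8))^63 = ((0 7 6 3 8 16 17 13 2 15 12 4))^63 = (0 3 17 15)(2 4 6 16)(7 8 13 12)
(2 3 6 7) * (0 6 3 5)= (0 6 7 2 5)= [6, 1, 5, 3, 4, 0, 7, 2]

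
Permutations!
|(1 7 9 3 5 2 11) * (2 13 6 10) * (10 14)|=|(1 7 9 3 5 13 6 14 10 2 11)|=11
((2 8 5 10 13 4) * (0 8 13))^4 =(2 13 4)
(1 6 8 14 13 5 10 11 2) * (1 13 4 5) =(1 6 8 14 4 5 10 11 2 13) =[0, 6, 13, 3, 5, 10, 8, 7, 14, 9, 11, 2, 12, 1, 4]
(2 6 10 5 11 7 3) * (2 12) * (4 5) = [0, 1, 6, 12, 5, 11, 10, 3, 8, 9, 4, 7, 2] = (2 6 10 4 5 11 7 3 12)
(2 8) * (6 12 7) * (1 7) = [0, 7, 8, 3, 4, 5, 12, 6, 2, 9, 10, 11, 1] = (1 7 6 12)(2 8)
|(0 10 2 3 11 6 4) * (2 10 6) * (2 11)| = 6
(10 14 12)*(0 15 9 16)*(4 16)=[15, 1, 2, 3, 16, 5, 6, 7, 8, 4, 14, 11, 10, 13, 12, 9, 0]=(0 15 9 4 16)(10 14 12)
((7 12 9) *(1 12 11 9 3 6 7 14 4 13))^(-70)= (14)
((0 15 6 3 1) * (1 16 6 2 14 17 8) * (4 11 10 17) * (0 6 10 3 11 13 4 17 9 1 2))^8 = (17)(1 6 11 3 16 10 9)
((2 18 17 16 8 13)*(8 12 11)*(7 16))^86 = (2 12 18 11 17 8 7 13 16)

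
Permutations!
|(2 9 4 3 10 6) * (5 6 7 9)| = 15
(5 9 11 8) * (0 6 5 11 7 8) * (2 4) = (0 6 5 9 7 8 11)(2 4) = [6, 1, 4, 3, 2, 9, 5, 8, 11, 7, 10, 0]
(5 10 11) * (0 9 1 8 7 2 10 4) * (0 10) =(0 9 1 8 7 2)(4 10 11 5) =[9, 8, 0, 3, 10, 4, 6, 2, 7, 1, 11, 5]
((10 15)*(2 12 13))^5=((2 12 13)(10 15))^5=(2 13 12)(10 15)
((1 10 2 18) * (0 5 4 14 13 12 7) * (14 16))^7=((0 5 4 16 14 13 12 7)(1 10 2 18))^7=(0 7 12 13 14 16 4 5)(1 18 2 10)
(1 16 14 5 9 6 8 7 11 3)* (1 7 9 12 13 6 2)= (1 16 14 5 12 13 6 8 9 2)(3 7 11)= [0, 16, 1, 7, 4, 12, 8, 11, 9, 2, 10, 3, 13, 6, 5, 15, 14]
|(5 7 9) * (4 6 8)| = 3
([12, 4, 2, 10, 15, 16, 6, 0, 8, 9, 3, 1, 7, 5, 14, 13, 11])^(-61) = [7, 15, 2, 10, 13, 11, 6, 12, 8, 9, 3, 4, 0, 16, 14, 5, 1]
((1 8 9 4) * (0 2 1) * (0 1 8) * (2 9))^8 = ((0 9 4 1)(2 8))^8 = (9)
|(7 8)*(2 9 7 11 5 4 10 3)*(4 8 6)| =21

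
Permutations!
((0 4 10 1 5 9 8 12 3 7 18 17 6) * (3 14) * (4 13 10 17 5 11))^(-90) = ((0 13 10 1 11 4 17 6)(3 7 18 5 9 8 12 14))^(-90) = (0 17 11 10)(1 13 6 4)(3 12 9 18)(5 7 14 8)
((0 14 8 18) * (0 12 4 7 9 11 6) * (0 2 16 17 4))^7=(0 8 12 14 18)(2 6 11 9 7 4 17 16)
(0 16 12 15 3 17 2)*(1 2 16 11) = (0 11 1 2)(3 17 16 12 15) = [11, 2, 0, 17, 4, 5, 6, 7, 8, 9, 10, 1, 15, 13, 14, 3, 12, 16]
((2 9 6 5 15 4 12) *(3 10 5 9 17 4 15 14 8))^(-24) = (17)(3 10 5 14 8)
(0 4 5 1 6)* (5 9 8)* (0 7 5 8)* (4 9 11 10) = (0 9)(1 6 7 5)(4 11 10) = [9, 6, 2, 3, 11, 1, 7, 5, 8, 0, 4, 10]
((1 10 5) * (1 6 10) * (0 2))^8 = ((0 2)(5 6 10))^8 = (5 10 6)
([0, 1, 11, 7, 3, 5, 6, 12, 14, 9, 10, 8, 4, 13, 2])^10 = (2 8)(3 12)(4 7)(11 14)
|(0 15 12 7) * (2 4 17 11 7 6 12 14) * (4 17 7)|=|(0 15 14 2 17 11 4 7)(6 12)|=8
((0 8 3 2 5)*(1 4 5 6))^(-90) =((0 8 3 2 6 1 4 5))^(-90) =(0 4 6 3)(1 2 8 5)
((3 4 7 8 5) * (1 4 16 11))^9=(1 4 7 8 5 3 16 11)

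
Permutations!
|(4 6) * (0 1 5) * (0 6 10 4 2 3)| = |(0 1 5 6 2 3)(4 10)| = 6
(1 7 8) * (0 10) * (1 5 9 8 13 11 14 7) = [10, 1, 2, 3, 4, 9, 6, 13, 5, 8, 0, 14, 12, 11, 7] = (0 10)(5 9 8)(7 13 11 14)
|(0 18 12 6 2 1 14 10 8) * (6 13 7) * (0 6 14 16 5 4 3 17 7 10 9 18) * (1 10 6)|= 16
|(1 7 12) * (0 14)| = |(0 14)(1 7 12)| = 6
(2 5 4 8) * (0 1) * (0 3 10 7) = (0 1 3 10 7)(2 5 4 8) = [1, 3, 5, 10, 8, 4, 6, 0, 2, 9, 7]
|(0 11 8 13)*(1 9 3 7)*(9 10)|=20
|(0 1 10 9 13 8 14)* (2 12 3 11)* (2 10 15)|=|(0 1 15 2 12 3 11 10 9 13 8 14)|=12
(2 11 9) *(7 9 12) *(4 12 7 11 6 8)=(2 6 8 4 12 11 7 9)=[0, 1, 6, 3, 12, 5, 8, 9, 4, 2, 10, 7, 11]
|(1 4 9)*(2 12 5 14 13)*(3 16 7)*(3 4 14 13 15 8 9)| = 20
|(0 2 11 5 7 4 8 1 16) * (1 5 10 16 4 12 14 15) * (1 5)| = 15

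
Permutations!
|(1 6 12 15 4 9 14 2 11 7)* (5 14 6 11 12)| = |(1 11 7)(2 12 15 4 9 6 5 14)| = 24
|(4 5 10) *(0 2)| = 6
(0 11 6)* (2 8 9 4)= [11, 1, 8, 3, 2, 5, 0, 7, 9, 4, 10, 6]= (0 11 6)(2 8 9 4)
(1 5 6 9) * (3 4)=(1 5 6 9)(3 4)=[0, 5, 2, 4, 3, 6, 9, 7, 8, 1]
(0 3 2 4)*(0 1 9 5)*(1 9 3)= [1, 3, 4, 2, 9, 0, 6, 7, 8, 5]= (0 1 3 2 4 9 5)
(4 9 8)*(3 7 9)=(3 7 9 8 4)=[0, 1, 2, 7, 3, 5, 6, 9, 4, 8]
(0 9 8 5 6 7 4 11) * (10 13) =(0 9 8 5 6 7 4 11)(10 13) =[9, 1, 2, 3, 11, 6, 7, 4, 5, 8, 13, 0, 12, 10]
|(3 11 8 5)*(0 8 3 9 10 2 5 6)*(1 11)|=12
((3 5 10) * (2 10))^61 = (2 10 3 5)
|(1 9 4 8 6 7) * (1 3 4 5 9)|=10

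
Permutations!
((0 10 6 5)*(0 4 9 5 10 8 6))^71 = (0 10 6 8)(4 5 9)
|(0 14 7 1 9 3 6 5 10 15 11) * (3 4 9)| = |(0 14 7 1 3 6 5 10 15 11)(4 9)| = 10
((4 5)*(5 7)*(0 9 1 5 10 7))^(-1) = (0 4 5 1 9)(7 10)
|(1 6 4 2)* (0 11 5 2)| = 7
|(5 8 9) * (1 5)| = 4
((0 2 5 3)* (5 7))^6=((0 2 7 5 3))^6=(0 2 7 5 3)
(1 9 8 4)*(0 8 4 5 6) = (0 8 5 6)(1 9 4) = [8, 9, 2, 3, 1, 6, 0, 7, 5, 4]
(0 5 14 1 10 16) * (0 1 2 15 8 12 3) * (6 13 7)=(0 5 14 2 15 8 12 3)(1 10 16)(6 13 7)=[5, 10, 15, 0, 4, 14, 13, 6, 12, 9, 16, 11, 3, 7, 2, 8, 1]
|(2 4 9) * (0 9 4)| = 3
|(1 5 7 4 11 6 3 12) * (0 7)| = |(0 7 4 11 6 3 12 1 5)| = 9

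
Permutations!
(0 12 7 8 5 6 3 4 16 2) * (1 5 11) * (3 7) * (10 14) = [12, 5, 0, 4, 16, 6, 7, 8, 11, 9, 14, 1, 3, 13, 10, 15, 2] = (0 12 3 4 16 2)(1 5 6 7 8 11)(10 14)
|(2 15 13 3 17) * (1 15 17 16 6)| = |(1 15 13 3 16 6)(2 17)| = 6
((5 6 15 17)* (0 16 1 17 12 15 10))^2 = ((0 16 1 17 5 6 10)(12 15))^2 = (0 1 5 10 16 17 6)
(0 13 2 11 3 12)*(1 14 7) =(0 13 2 11 3 12)(1 14 7) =[13, 14, 11, 12, 4, 5, 6, 1, 8, 9, 10, 3, 0, 2, 7]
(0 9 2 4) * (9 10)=(0 10 9 2 4)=[10, 1, 4, 3, 0, 5, 6, 7, 8, 2, 9]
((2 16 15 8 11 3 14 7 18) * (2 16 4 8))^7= ((2 4 8 11 3 14 7 18 16 15))^7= (2 18 3 4 16 14 8 15 7 11)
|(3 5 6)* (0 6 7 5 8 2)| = 10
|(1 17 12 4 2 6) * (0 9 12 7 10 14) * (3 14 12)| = 8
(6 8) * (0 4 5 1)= (0 4 5 1)(6 8)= [4, 0, 2, 3, 5, 1, 8, 7, 6]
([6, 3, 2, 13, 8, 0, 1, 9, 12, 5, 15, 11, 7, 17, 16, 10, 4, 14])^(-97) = [6, 3, 2, 13, 8, 0, 1, 9, 12, 5, 15, 11, 7, 17, 16, 10, 4, 14]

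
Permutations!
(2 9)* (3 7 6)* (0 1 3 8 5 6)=(0 1 3 7)(2 9)(5 6 8)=[1, 3, 9, 7, 4, 6, 8, 0, 5, 2]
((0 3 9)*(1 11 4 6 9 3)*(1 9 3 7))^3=(0 9)(1 6)(3 11)(4 7)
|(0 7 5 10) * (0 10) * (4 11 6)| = |(0 7 5)(4 11 6)| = 3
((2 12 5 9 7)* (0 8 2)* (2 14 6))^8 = ((0 8 14 6 2 12 5 9 7))^8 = (0 7 9 5 12 2 6 14 8)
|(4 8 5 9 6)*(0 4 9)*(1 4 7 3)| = |(0 7 3 1 4 8 5)(6 9)| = 14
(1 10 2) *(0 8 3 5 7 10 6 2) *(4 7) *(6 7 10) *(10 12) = (0 8 3 5 4 12 10)(1 7 6 2) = [8, 7, 1, 5, 12, 4, 2, 6, 3, 9, 0, 11, 10]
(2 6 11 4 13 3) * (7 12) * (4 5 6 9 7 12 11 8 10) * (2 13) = [0, 1, 9, 13, 2, 6, 8, 11, 10, 7, 4, 5, 12, 3] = (2 9 7 11 5 6 8 10 4)(3 13)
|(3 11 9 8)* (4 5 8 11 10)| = |(3 10 4 5 8)(9 11)| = 10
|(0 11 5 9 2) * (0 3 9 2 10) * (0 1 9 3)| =|(0 11 5 2)(1 9 10)| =12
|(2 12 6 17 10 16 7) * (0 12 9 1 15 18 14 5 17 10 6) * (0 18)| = 14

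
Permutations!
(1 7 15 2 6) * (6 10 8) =(1 7 15 2 10 8 6) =[0, 7, 10, 3, 4, 5, 1, 15, 6, 9, 8, 11, 12, 13, 14, 2]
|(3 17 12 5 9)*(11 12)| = 6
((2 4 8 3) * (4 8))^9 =((2 8 3))^9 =(8)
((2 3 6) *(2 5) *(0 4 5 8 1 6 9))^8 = (0 5 3)(1 8 6)(2 9 4)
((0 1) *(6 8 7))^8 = (6 7 8) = ((0 1)(6 8 7))^8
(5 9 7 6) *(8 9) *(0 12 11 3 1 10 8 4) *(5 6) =(0 12 11 3 1 10 8 9 7 5 4) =[12, 10, 2, 1, 0, 4, 6, 5, 9, 7, 8, 3, 11]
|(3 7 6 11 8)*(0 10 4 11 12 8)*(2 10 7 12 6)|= |(0 7 2 10 4 11)(3 12 8)|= 6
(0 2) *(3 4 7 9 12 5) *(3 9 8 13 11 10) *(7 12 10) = (0 2)(3 4 12 5 9 10)(7 8 13 11) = [2, 1, 0, 4, 12, 9, 6, 8, 13, 10, 3, 7, 5, 11]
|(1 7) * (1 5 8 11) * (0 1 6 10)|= 8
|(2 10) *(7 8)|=|(2 10)(7 8)|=2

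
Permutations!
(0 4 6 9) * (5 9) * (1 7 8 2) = [4, 7, 1, 3, 6, 9, 5, 8, 2, 0] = (0 4 6 5 9)(1 7 8 2)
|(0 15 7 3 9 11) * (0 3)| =|(0 15 7)(3 9 11)| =3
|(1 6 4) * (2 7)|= 6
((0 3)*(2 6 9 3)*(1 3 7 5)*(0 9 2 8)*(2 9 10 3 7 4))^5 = ((0 8)(1 7 5)(2 6 9 4)(3 10))^5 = (0 8)(1 5 7)(2 6 9 4)(3 10)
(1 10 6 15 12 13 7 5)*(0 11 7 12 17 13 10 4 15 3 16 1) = (0 11 7 5)(1 4 15 17 13 12 10 6 3 16) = [11, 4, 2, 16, 15, 0, 3, 5, 8, 9, 6, 7, 10, 12, 14, 17, 1, 13]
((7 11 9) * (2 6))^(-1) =((2 6)(7 11 9))^(-1) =(2 6)(7 9 11)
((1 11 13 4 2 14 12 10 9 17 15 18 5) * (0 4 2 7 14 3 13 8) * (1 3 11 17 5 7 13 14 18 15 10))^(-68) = (18)(0 11 13)(1 5)(2 4 8)(3 17)(9 12)(10 14)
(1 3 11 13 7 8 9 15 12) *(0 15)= (0 15 12 1 3 11 13 7 8 9)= [15, 3, 2, 11, 4, 5, 6, 8, 9, 0, 10, 13, 1, 7, 14, 12]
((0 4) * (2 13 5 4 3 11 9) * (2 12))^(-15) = ((0 3 11 9 12 2 13 5 4))^(-15) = (0 9 13)(2 4 11)(3 12 5)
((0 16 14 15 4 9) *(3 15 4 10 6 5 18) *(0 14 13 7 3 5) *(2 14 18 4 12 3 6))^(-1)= ((0 16 13 7 6)(2 14 12 3 15 10)(4 9 18 5))^(-1)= (0 6 7 13 16)(2 10 15 3 12 14)(4 5 18 9)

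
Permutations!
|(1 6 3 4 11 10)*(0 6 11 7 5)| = 6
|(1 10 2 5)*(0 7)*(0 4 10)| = 7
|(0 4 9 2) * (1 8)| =4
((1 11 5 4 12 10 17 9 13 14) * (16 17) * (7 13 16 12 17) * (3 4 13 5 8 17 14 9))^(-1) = ((1 11 8 17 3 4 14)(5 13 9 16 7)(10 12))^(-1) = (1 14 4 3 17 8 11)(5 7 16 9 13)(10 12)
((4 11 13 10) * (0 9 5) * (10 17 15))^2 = (0 5 9)(4 13 15)(10 11 17)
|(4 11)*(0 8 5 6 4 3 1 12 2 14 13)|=|(0 8 5 6 4 11 3 1 12 2 14 13)|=12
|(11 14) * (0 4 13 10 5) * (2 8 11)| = 20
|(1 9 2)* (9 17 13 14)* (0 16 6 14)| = 9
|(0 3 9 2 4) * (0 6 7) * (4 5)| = |(0 3 9 2 5 4 6 7)| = 8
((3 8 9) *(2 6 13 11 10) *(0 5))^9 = (0 5)(2 10 11 13 6) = ((0 5)(2 6 13 11 10)(3 8 9))^9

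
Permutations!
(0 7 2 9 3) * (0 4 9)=(0 7 2)(3 4 9)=[7, 1, 0, 4, 9, 5, 6, 2, 8, 3]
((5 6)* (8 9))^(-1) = (5 6)(8 9)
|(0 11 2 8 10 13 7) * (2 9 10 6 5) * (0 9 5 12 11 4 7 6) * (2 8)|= |(0 4 7 9 10 13 6 12 11 5 8)|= 11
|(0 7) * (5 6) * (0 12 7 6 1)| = 4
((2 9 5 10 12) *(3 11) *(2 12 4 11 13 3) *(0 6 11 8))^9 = (3 13)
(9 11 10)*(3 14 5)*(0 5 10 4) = (0 5 3 14 10 9 11 4) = [5, 1, 2, 14, 0, 3, 6, 7, 8, 11, 9, 4, 12, 13, 10]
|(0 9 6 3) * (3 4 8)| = 6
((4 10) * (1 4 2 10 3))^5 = (1 3 4)(2 10)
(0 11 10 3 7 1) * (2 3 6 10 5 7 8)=[11, 0, 3, 8, 4, 7, 10, 1, 2, 9, 6, 5]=(0 11 5 7 1)(2 3 8)(6 10)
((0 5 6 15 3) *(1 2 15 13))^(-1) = (0 3 15 2 1 13 6 5)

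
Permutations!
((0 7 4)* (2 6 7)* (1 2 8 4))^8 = (0 4 8)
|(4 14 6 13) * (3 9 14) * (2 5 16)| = |(2 5 16)(3 9 14 6 13 4)| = 6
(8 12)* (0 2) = [2, 1, 0, 3, 4, 5, 6, 7, 12, 9, 10, 11, 8] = (0 2)(8 12)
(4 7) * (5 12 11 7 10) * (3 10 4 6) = (3 10 5 12 11 7 6) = [0, 1, 2, 10, 4, 12, 3, 6, 8, 9, 5, 7, 11]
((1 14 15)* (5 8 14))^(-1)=((1 5 8 14 15))^(-1)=(1 15 14 8 5)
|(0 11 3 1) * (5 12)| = |(0 11 3 1)(5 12)| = 4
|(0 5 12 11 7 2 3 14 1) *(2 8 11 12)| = |(0 5 2 3 14 1)(7 8 11)| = 6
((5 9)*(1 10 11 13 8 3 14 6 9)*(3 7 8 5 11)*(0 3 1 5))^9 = (0 14 9 13 3 6 11)(1 10)(7 8) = ((0 3 14 6 9 11 13)(1 10)(7 8))^9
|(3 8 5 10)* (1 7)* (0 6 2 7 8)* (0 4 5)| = 12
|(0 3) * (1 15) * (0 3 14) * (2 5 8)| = |(0 14)(1 15)(2 5 8)| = 6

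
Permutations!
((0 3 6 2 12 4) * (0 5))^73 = (0 2 5 6 4 3 12)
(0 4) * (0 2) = (0 4 2) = [4, 1, 0, 3, 2]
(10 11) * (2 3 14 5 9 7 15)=[0, 1, 3, 14, 4, 9, 6, 15, 8, 7, 11, 10, 12, 13, 5, 2]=(2 3 14 5 9 7 15)(10 11)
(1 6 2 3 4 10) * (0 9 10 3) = [9, 6, 0, 4, 3, 5, 2, 7, 8, 10, 1] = (0 9 10 1 6 2)(3 4)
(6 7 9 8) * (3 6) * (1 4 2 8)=[0, 4, 8, 6, 2, 5, 7, 9, 3, 1]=(1 4 2 8 3 6 7 9)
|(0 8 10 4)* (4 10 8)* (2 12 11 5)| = |(0 4)(2 12 11 5)| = 4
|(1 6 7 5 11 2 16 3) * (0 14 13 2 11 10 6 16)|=12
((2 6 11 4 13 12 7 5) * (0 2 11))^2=((0 2 6)(4 13 12 7 5 11))^2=(0 6 2)(4 12 5)(7 11 13)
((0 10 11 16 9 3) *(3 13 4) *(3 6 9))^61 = ((0 10 11 16 3)(4 6 9 13))^61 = (0 10 11 16 3)(4 6 9 13)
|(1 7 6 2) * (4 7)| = |(1 4 7 6 2)| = 5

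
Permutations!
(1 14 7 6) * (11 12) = (1 14 7 6)(11 12) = [0, 14, 2, 3, 4, 5, 1, 6, 8, 9, 10, 12, 11, 13, 7]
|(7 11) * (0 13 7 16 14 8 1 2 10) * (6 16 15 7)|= 9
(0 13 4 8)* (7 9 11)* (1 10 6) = (0 13 4 8)(1 10 6)(7 9 11) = [13, 10, 2, 3, 8, 5, 1, 9, 0, 11, 6, 7, 12, 4]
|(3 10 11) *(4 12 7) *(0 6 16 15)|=|(0 6 16 15)(3 10 11)(4 12 7)|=12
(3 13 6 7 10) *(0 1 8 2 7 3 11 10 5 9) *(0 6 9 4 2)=(0 1 8)(2 7 5 4)(3 13 9 6)(10 11)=[1, 8, 7, 13, 2, 4, 3, 5, 0, 6, 11, 10, 12, 9]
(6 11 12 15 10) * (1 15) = [0, 15, 2, 3, 4, 5, 11, 7, 8, 9, 6, 12, 1, 13, 14, 10] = (1 15 10 6 11 12)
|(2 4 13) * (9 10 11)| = 3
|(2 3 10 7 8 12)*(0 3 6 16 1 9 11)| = |(0 3 10 7 8 12 2 6 16 1 9 11)| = 12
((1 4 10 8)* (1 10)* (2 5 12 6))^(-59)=((1 4)(2 5 12 6)(8 10))^(-59)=(1 4)(2 5 12 6)(8 10)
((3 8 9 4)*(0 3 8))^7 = (0 3)(4 8 9)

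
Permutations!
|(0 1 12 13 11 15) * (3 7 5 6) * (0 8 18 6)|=|(0 1 12 13 11 15 8 18 6 3 7 5)|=12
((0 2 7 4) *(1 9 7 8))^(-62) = (0 2 8 1 9 7 4)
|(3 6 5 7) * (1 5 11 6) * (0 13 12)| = |(0 13 12)(1 5 7 3)(6 11)| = 12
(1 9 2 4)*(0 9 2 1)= (0 9 1 2 4)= [9, 2, 4, 3, 0, 5, 6, 7, 8, 1]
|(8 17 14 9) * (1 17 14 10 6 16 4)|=|(1 17 10 6 16 4)(8 14 9)|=6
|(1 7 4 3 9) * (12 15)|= |(1 7 4 3 9)(12 15)|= 10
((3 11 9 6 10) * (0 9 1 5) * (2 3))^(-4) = ((0 9 6 10 2 3 11 1 5))^(-4) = (0 3 9 11 6 1 10 5 2)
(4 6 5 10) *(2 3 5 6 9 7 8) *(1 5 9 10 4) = (1 5 4 10)(2 3 9 7 8) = [0, 5, 3, 9, 10, 4, 6, 8, 2, 7, 1]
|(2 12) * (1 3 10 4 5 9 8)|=14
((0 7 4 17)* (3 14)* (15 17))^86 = (0 7 4 15 17)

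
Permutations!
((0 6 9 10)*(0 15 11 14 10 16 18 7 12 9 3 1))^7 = (0 1 3 6)(7 9 18 12 16)(10 14 11 15)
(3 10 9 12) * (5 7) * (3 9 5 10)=(5 7 10)(9 12)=[0, 1, 2, 3, 4, 7, 6, 10, 8, 12, 5, 11, 9]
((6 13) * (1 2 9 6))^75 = (13)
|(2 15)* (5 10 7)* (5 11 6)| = 10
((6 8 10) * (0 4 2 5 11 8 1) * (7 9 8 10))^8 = (11)(7 8 9)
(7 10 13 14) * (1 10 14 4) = (1 10 13 4)(7 14) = [0, 10, 2, 3, 1, 5, 6, 14, 8, 9, 13, 11, 12, 4, 7]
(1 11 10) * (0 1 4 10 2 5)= [1, 11, 5, 3, 10, 0, 6, 7, 8, 9, 4, 2]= (0 1 11 2 5)(4 10)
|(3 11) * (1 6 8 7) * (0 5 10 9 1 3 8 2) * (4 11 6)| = 12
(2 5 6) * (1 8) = (1 8)(2 5 6) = [0, 8, 5, 3, 4, 6, 2, 7, 1]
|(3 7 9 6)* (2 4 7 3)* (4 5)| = 6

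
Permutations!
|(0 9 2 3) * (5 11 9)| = 6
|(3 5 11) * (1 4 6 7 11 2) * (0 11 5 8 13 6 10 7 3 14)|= |(0 11 14)(1 4 10 7 5 2)(3 8 13 6)|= 12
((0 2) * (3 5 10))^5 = ((0 2)(3 5 10))^5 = (0 2)(3 10 5)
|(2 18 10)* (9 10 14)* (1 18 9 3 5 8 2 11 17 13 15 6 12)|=15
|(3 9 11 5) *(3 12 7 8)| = 7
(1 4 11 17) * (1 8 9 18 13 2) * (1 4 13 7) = (1 13 2 4 11 17 8 9 18 7) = [0, 13, 4, 3, 11, 5, 6, 1, 9, 18, 10, 17, 12, 2, 14, 15, 16, 8, 7]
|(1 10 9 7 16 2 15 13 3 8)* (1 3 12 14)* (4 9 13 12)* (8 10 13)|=30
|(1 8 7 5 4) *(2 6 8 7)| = 12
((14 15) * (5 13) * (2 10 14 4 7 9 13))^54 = ((2 10 14 15 4 7 9 13 5))^54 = (15)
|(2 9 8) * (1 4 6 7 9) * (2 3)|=8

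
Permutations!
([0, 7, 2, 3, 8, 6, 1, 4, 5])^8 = [0, 4, 2, 3, 5, 1, 7, 8, 6]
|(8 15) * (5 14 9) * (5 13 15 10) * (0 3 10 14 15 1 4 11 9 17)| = 40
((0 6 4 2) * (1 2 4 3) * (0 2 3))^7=((0 6)(1 3))^7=(0 6)(1 3)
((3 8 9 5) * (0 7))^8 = ((0 7)(3 8 9 5))^8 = (9)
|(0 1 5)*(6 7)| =6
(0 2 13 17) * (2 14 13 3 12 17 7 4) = (0 14 13 7 4 2 3 12 17) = [14, 1, 3, 12, 2, 5, 6, 4, 8, 9, 10, 11, 17, 7, 13, 15, 16, 0]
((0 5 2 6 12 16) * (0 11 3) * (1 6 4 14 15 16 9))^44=((0 5 2 4 14 15 16 11 3)(1 6 12 9))^44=(0 3 11 16 15 14 4 2 5)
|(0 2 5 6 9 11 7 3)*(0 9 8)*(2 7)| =9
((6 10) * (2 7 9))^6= (10)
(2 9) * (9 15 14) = [0, 1, 15, 3, 4, 5, 6, 7, 8, 2, 10, 11, 12, 13, 9, 14] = (2 15 14 9)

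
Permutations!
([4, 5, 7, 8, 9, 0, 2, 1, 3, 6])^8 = (9)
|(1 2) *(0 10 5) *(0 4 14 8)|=6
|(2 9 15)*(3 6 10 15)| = |(2 9 3 6 10 15)| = 6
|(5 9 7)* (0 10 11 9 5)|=5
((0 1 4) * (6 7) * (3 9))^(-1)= ((0 1 4)(3 9)(6 7))^(-1)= (0 4 1)(3 9)(6 7)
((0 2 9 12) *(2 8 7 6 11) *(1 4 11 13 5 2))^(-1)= (0 12 9 2 5 13 6 7 8)(1 11 4)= ((0 8 7 6 13 5 2 9 12)(1 4 11))^(-1)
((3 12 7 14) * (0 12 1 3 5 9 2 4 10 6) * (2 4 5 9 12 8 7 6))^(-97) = (0 7 9 10 5 6 8 14 4 2 12)(1 3)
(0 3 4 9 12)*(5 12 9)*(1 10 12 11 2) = [3, 10, 1, 4, 5, 11, 6, 7, 8, 9, 12, 2, 0] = (0 3 4 5 11 2 1 10 12)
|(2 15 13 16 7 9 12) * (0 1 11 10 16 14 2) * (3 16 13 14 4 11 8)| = |(0 1 8 3 16 7 9 12)(2 15 14)(4 11 10 13)| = 24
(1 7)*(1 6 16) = (1 7 6 16) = [0, 7, 2, 3, 4, 5, 16, 6, 8, 9, 10, 11, 12, 13, 14, 15, 1]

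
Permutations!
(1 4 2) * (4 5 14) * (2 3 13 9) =(1 5 14 4 3 13 9 2) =[0, 5, 1, 13, 3, 14, 6, 7, 8, 2, 10, 11, 12, 9, 4]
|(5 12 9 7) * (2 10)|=4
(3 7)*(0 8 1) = (0 8 1)(3 7) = [8, 0, 2, 7, 4, 5, 6, 3, 1]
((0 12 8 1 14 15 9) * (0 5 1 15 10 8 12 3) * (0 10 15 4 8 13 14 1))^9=(0 3 10 13 14 15 9 5)(4 8)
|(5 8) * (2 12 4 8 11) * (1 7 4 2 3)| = 14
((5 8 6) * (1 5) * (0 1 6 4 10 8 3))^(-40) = ((0 1 5 3)(4 10 8))^(-40) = (4 8 10)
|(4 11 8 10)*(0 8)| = 5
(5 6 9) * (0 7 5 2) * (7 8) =(0 8 7 5 6 9 2) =[8, 1, 0, 3, 4, 6, 9, 5, 7, 2]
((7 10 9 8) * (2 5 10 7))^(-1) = ((2 5 10 9 8))^(-1) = (2 8 9 10 5)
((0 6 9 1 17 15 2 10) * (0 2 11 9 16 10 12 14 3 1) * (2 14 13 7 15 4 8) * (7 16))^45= ((0 6 7 15 11 9)(1 17 4 8 2 12 13 16 10 14 3))^45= (0 15)(1 17 4 8 2 12 13 16 10 14 3)(6 11)(7 9)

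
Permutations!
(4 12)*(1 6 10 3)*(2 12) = (1 6 10 3)(2 12 4) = [0, 6, 12, 1, 2, 5, 10, 7, 8, 9, 3, 11, 4]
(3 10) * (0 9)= (0 9)(3 10)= [9, 1, 2, 10, 4, 5, 6, 7, 8, 0, 3]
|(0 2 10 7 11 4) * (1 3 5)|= |(0 2 10 7 11 4)(1 3 5)|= 6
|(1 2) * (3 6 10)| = |(1 2)(3 6 10)| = 6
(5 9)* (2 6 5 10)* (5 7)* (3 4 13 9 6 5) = [0, 1, 5, 4, 13, 6, 7, 3, 8, 10, 2, 11, 12, 9] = (2 5 6 7 3 4 13 9 10)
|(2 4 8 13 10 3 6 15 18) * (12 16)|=18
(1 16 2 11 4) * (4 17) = (1 16 2 11 17 4) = [0, 16, 11, 3, 1, 5, 6, 7, 8, 9, 10, 17, 12, 13, 14, 15, 2, 4]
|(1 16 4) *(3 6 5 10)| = |(1 16 4)(3 6 5 10)| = 12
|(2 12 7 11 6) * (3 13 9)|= |(2 12 7 11 6)(3 13 9)|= 15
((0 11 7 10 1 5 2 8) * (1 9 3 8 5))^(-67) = ((0 11 7 10 9 3 8)(2 5))^(-67) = (0 10 8 7 3 11 9)(2 5)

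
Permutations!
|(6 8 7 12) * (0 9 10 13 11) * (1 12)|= 5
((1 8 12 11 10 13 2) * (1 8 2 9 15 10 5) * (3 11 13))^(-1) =(1 5 11 3 10 15 9 13 12 8 2)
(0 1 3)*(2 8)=(0 1 3)(2 8)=[1, 3, 8, 0, 4, 5, 6, 7, 2]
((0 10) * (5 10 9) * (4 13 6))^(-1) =(0 10 5 9)(4 6 13) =((0 9 5 10)(4 13 6))^(-1)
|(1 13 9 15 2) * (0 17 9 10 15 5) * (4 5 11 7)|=35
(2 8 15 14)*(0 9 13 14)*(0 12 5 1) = (0 9 13 14 2 8 15 12 5 1) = [9, 0, 8, 3, 4, 1, 6, 7, 15, 13, 10, 11, 5, 14, 2, 12]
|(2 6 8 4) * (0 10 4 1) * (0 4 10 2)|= |(10)(0 2 6 8 1 4)|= 6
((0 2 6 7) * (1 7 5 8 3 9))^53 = (0 7 1 9 3 8 5 6 2)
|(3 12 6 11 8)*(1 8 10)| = 7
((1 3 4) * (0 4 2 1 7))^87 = (7)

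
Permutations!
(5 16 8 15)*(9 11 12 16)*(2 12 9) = [0, 1, 12, 3, 4, 2, 6, 7, 15, 11, 10, 9, 16, 13, 14, 5, 8] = (2 12 16 8 15 5)(9 11)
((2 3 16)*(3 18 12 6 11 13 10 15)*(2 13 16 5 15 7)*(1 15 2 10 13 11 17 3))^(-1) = (1 15)(2 5 3 17 6 12 18)(7 10)(11 16)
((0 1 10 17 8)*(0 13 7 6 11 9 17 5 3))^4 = (0 3 5 10 1)(6 8 11 13 9 7 17)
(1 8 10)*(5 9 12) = [0, 8, 2, 3, 4, 9, 6, 7, 10, 12, 1, 11, 5] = (1 8 10)(5 9 12)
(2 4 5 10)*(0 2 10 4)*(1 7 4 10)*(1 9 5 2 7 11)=(0 7 4 2)(1 11)(5 10 9)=[7, 11, 0, 3, 2, 10, 6, 4, 8, 5, 9, 1]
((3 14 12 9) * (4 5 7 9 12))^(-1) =(3 9 7 5 4 14)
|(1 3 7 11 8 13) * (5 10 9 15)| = 12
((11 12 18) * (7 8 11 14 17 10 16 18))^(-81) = ((7 8 11 12)(10 16 18 14 17))^(-81) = (7 12 11 8)(10 17 14 18 16)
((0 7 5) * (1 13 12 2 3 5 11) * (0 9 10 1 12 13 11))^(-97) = ((13)(0 7)(1 11 12 2 3 5 9 10))^(-97) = (13)(0 7)(1 10 9 5 3 2 12 11)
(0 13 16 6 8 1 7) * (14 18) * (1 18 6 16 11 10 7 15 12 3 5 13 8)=(0 8 18 14 6 1 15 12 3 5 13 11 10 7)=[8, 15, 2, 5, 4, 13, 1, 0, 18, 9, 7, 10, 3, 11, 6, 12, 16, 17, 14]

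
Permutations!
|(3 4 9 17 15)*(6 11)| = 10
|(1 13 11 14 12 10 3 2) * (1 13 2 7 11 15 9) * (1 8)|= |(1 2 13 15 9 8)(3 7 11 14 12 10)|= 6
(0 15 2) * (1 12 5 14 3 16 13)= [15, 12, 0, 16, 4, 14, 6, 7, 8, 9, 10, 11, 5, 1, 3, 2, 13]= (0 15 2)(1 12 5 14 3 16 13)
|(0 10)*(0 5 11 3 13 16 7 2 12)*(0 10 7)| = 10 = |(0 7 2 12 10 5 11 3 13 16)|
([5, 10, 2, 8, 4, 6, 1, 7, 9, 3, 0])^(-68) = (0 6 10 5 1)(3 8 9)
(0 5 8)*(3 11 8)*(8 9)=[5, 1, 2, 11, 4, 3, 6, 7, 0, 8, 10, 9]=(0 5 3 11 9 8)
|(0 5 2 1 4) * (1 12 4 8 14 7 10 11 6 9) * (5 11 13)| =14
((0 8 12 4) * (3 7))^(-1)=(0 4 12 8)(3 7)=((0 8 12 4)(3 7))^(-1)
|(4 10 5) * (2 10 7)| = |(2 10 5 4 7)| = 5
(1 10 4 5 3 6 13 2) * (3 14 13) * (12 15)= (1 10 4 5 14 13 2)(3 6)(12 15)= [0, 10, 1, 6, 5, 14, 3, 7, 8, 9, 4, 11, 15, 2, 13, 12]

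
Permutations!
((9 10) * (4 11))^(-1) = (4 11)(9 10)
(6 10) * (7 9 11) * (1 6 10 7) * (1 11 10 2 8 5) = (11)(1 6 7 9 10 2 8 5) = [0, 6, 8, 3, 4, 1, 7, 9, 5, 10, 2, 11]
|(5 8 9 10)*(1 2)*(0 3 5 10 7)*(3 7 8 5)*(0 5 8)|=10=|(10)(0 7 5 8 9)(1 2)|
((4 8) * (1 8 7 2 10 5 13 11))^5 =((1 8 4 7 2 10 5 13 11))^5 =(1 10 8 5 4 13 7 11 2)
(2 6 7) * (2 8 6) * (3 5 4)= (3 5 4)(6 7 8)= [0, 1, 2, 5, 3, 4, 7, 8, 6]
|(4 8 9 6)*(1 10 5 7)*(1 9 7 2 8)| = |(1 10 5 2 8 7 9 6 4)| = 9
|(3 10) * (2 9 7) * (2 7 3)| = 4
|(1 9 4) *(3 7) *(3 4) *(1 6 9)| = |(3 7 4 6 9)| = 5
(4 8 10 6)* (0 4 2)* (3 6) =(0 4 8 10 3 6 2) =[4, 1, 0, 6, 8, 5, 2, 7, 10, 9, 3]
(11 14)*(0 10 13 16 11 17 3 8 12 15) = (0 10 13 16 11 14 17 3 8 12 15) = [10, 1, 2, 8, 4, 5, 6, 7, 12, 9, 13, 14, 15, 16, 17, 0, 11, 3]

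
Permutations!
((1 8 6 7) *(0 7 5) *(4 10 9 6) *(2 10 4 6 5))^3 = (0 8 10)(1 2 5)(6 9 7) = ((0 7 1 8 6 2 10 9 5))^3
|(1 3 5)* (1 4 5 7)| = 6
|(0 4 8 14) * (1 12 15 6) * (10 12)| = |(0 4 8 14)(1 10 12 15 6)| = 20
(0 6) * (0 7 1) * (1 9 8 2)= [6, 0, 1, 3, 4, 5, 7, 9, 2, 8]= (0 6 7 9 8 2 1)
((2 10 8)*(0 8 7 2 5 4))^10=(0 5)(2 10 7)(4 8)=((0 8 5 4)(2 10 7))^10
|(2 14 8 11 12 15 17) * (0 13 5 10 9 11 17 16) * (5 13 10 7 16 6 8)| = 14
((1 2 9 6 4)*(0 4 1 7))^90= (1 9)(2 6)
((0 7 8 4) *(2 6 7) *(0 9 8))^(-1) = (0 7 6 2)(4 8 9)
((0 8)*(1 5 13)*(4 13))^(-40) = ((0 8)(1 5 4 13))^(-40) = (13)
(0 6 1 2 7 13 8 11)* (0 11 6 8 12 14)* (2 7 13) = [8, 7, 13, 3, 4, 5, 1, 2, 6, 9, 10, 11, 14, 12, 0] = (0 8 6 1 7 2 13 12 14)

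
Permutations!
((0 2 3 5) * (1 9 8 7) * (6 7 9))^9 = ((0 2 3 5)(1 6 7)(8 9))^9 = (0 2 3 5)(8 9)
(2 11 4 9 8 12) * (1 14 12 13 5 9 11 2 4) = [0, 14, 2, 3, 11, 9, 6, 7, 13, 8, 10, 1, 4, 5, 12] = (1 14 12 4 11)(5 9 8 13)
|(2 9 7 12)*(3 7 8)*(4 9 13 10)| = 9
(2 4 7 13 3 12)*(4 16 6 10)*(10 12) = (2 16 6 12)(3 10 4 7 13) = [0, 1, 16, 10, 7, 5, 12, 13, 8, 9, 4, 11, 2, 3, 14, 15, 6]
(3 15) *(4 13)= [0, 1, 2, 15, 13, 5, 6, 7, 8, 9, 10, 11, 12, 4, 14, 3]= (3 15)(4 13)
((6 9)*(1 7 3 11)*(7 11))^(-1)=((1 11)(3 7)(6 9))^(-1)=(1 11)(3 7)(6 9)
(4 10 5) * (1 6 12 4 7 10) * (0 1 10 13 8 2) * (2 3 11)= (0 1 6 12 4 10 5 7 13 8 3 11 2)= [1, 6, 0, 11, 10, 7, 12, 13, 3, 9, 5, 2, 4, 8]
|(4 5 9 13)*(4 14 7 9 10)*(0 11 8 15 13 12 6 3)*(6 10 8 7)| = 14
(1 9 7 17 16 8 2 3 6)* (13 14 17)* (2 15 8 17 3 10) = (1 9 7 13 14 3 6)(2 10)(8 15)(16 17) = [0, 9, 10, 6, 4, 5, 1, 13, 15, 7, 2, 11, 12, 14, 3, 8, 17, 16]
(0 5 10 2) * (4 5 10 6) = [10, 1, 0, 3, 5, 6, 4, 7, 8, 9, 2] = (0 10 2)(4 5 6)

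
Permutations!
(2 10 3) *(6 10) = (2 6 10 3) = [0, 1, 6, 2, 4, 5, 10, 7, 8, 9, 3]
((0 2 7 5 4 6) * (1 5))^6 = ((0 2 7 1 5 4 6))^6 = (0 6 4 5 1 7 2)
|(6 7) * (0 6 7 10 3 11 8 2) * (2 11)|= 10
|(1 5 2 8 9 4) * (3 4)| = |(1 5 2 8 9 3 4)| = 7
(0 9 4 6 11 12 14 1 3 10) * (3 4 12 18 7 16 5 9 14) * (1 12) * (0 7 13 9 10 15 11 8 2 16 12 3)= (0 14 3 15 11 18 13 9 1 4 6 8 2 16 5 10 7 12)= [14, 4, 16, 15, 6, 10, 8, 12, 2, 1, 7, 18, 0, 9, 3, 11, 5, 17, 13]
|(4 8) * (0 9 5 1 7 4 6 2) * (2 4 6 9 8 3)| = 10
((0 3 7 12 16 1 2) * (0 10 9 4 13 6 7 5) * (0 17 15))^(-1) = (0 15 17 5 3)(1 16 12 7 6 13 4 9 10 2)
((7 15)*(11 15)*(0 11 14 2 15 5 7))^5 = ((0 11 5 7 14 2 15))^5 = (0 2 7 11 15 14 5)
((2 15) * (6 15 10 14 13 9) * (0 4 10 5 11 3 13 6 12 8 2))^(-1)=((0 4 10 14 6 15)(2 5 11 3 13 9 12 8))^(-1)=(0 15 6 14 10 4)(2 8 12 9 13 3 11 5)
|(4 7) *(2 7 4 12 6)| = |(2 7 12 6)| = 4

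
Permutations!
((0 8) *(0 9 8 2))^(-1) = ((0 2)(8 9))^(-1) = (0 2)(8 9)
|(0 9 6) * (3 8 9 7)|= 6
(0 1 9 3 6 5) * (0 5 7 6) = [1, 9, 2, 0, 4, 5, 7, 6, 8, 3] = (0 1 9 3)(6 7)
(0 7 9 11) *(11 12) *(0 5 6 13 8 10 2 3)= [7, 1, 3, 0, 4, 6, 13, 9, 10, 12, 2, 5, 11, 8]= (0 7 9 12 11 5 6 13 8 10 2 3)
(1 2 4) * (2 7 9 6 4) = [0, 7, 2, 3, 1, 5, 4, 9, 8, 6] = (1 7 9 6 4)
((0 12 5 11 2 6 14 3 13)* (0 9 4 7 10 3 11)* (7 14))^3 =((0 12 5)(2 6 7 10 3 13 9 4 14 11))^3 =(2 10 9 11 7 13 14 6 3 4)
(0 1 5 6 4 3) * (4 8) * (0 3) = (0 1 5 6 8 4) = [1, 5, 2, 3, 0, 6, 8, 7, 4]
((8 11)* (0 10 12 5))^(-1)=((0 10 12 5)(8 11))^(-1)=(0 5 12 10)(8 11)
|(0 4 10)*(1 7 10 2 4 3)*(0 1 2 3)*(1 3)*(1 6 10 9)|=|(1 7 9)(2 4 6 10 3)|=15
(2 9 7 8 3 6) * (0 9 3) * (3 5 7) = (0 9 3 6 2 5 7 8) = [9, 1, 5, 6, 4, 7, 2, 8, 0, 3]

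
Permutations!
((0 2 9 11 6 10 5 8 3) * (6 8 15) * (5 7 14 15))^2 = (0 9 8)(2 11 3)(6 7 15 10 14)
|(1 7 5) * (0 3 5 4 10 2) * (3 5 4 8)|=|(0 5 1 7 8 3 4 10 2)|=9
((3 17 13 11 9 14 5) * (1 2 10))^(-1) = (1 10 2)(3 5 14 9 11 13 17)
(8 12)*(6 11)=[0, 1, 2, 3, 4, 5, 11, 7, 12, 9, 10, 6, 8]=(6 11)(8 12)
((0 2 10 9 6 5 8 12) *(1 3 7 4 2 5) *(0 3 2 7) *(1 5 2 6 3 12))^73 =(12)(0 9 2 3 10)(1 6 5 8)(4 7)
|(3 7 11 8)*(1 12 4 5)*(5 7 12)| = 6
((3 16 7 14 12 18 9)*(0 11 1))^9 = (3 7 12 9 16 14 18)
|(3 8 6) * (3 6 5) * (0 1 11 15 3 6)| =|(0 1 11 15 3 8 5 6)| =8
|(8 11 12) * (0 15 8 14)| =6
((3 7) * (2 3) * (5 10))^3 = (5 10)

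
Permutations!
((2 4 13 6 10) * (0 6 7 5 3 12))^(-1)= ((0 6 10 2 4 13 7 5 3 12))^(-1)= (0 12 3 5 7 13 4 2 10 6)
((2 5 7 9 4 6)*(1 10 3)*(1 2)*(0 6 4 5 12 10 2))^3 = ((0 6 1 2 12 10 3)(5 7 9))^3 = (0 2 3 1 10 6 12)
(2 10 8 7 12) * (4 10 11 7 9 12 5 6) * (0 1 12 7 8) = (0 1 12 2 11 8 9 7 5 6 4 10) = [1, 12, 11, 3, 10, 6, 4, 5, 9, 7, 0, 8, 2]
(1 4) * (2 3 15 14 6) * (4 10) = [0, 10, 3, 15, 1, 5, 2, 7, 8, 9, 4, 11, 12, 13, 6, 14] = (1 10 4)(2 3 15 14 6)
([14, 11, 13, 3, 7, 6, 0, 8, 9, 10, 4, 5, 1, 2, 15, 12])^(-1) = (0 6 5 11 1 12 15 14)(2 13)(4 10 9 8 7)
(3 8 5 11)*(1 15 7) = (1 15 7)(3 8 5 11) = [0, 15, 2, 8, 4, 11, 6, 1, 5, 9, 10, 3, 12, 13, 14, 7]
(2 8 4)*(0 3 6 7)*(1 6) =(0 3 1 6 7)(2 8 4) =[3, 6, 8, 1, 2, 5, 7, 0, 4]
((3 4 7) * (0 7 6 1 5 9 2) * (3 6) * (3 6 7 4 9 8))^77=((0 4 6 1 5 8 3 9 2))^77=(0 8 4 3 6 9 1 2 5)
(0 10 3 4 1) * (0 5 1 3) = [10, 5, 2, 4, 3, 1, 6, 7, 8, 9, 0] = (0 10)(1 5)(3 4)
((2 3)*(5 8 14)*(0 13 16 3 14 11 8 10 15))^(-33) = (0 3 5)(2 10 13)(8 11)(14 15 16)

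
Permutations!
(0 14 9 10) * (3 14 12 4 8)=[12, 1, 2, 14, 8, 5, 6, 7, 3, 10, 0, 11, 4, 13, 9]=(0 12 4 8 3 14 9 10)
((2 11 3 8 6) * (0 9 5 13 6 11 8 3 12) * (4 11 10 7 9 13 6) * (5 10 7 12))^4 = (0 5 7)(2 10 4)(6 9 13)(8 12 11) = ((0 13 4 11 5 6 2 8 7 9 10 12))^4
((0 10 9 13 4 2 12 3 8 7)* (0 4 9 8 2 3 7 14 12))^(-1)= ((0 10 8 14 12 7 4 3 2)(9 13))^(-1)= (0 2 3 4 7 12 14 8 10)(9 13)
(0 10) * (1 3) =(0 10)(1 3) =[10, 3, 2, 1, 4, 5, 6, 7, 8, 9, 0]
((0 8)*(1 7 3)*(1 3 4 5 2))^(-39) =((0 8)(1 7 4 5 2))^(-39) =(0 8)(1 7 4 5 2)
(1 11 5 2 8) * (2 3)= (1 11 5 3 2 8)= [0, 11, 8, 2, 4, 3, 6, 7, 1, 9, 10, 5]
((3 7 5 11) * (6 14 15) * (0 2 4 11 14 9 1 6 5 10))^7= ((0 2 4 11 3 7 10)(1 6 9)(5 14 15))^7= (1 6 9)(5 14 15)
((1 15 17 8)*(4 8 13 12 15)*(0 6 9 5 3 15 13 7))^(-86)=(0 9 3 17)(1 4 8)(5 15 7 6)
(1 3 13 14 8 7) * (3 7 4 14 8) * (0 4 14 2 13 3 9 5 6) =(0 4 2 13 8 14 9 5 6)(1 7) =[4, 7, 13, 3, 2, 6, 0, 1, 14, 5, 10, 11, 12, 8, 9]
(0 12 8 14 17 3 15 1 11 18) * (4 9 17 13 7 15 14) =(0 12 8 4 9 17 3 14 13 7 15 1 11 18) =[12, 11, 2, 14, 9, 5, 6, 15, 4, 17, 10, 18, 8, 7, 13, 1, 16, 3, 0]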